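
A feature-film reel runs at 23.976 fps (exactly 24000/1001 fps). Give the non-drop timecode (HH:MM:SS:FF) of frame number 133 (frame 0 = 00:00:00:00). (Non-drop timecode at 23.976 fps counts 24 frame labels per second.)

00:00:05:13

133 ÷ 24 = 5 full seconds, remainder 13 frames.
5 s = 0 h 0 min 5 s.
Timecode: 00:00:05:13.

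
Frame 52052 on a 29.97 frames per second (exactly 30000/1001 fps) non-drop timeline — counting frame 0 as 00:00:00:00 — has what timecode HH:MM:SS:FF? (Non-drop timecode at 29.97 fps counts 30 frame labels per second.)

00:28:55:02

52052 ÷ 30 = 1735 full seconds, remainder 2 frames.
1735 s = 0 h 28 min 55 s.
Timecode: 00:28:55:02.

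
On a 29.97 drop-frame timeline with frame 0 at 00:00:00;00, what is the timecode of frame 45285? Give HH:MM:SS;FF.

Each 10-minute DF block holds 10 × 60 × 30 − 9 × 2 = 17982 frames. 45285 ÷ 17982 → 2 full blocks, remainder 9321.
Within the partial block the first minute is 1800 frames and each further minute 1798, so 5 further minute boundaries passed. Total skipped labels = 18 × 2 + 2 × 5 = 46.
Non-drop label index = 45285 + 46 = 45331; at 30 labels/s that is 00:25:11:01, i.e. DF 00:25:11;01.

00:25:11;01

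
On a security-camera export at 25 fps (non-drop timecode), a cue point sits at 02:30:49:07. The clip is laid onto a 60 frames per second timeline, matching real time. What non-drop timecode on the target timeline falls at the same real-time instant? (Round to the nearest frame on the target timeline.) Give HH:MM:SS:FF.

02:30:49:17

Source frame index: (2×3600 + 30×60 + 49) × 25 + 7 = 226232.
Real time: 226232 / (25) = 226232/25 s.
Target frame: (226232/25) × (60) = 2714784/5 ≈ 542956.800 → 542957.
At 60 labels/s: frame 542957 → 02:30:49:17.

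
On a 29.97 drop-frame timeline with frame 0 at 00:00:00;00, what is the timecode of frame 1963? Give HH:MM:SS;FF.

00:01:05;15

Ten DF minutes hold 17982 frames, so frame 1963 lies in block 0 (frames 0–17981) with 1963 frames into that block.
The block's first minute is 1800 frames and the rest 1798 each; 1963 frames reaches minute 1, so 0 × 18 + 1 × 2 = 2 labels have been skipped so far.
Adding those back, label number 1963 + 2 = 1965 at 30 labels/s is 65 s + 15 f = 0 h 1 min 5 s frame 15, i.e. 00:01:05;15.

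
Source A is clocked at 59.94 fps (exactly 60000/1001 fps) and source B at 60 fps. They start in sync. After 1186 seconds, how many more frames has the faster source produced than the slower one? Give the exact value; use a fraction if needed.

A emits 60000/1001 × 1186 = 71160000/1001 frames; B emits 60 × 1186 = 71160.
Difference = 71160/1001 frames (≈ 71.0889); B is ahead of A.

71160/1001 frames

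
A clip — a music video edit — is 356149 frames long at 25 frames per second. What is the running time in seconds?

Running time = 356149 / (25) = 14245.96 s.

14245.96 seconds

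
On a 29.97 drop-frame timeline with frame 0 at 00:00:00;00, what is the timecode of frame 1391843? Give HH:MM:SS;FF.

12:54:01;07

Each 10-minute DF block holds 10 × 60 × 30 − 9 × 2 = 17982 frames. 1391843 ÷ 17982 → 77 full blocks, remainder 7229.
Within the partial block the first minute is 1800 frames and each further minute 1798, so 4 further minute boundaries passed. Total skipped labels = 18 × 77 + 2 × 4 = 1394.
Non-drop label index = 1391843 + 1394 = 1393237; at 30 labels/s that is 12:54:01:07, i.e. DF 12:54:01;07.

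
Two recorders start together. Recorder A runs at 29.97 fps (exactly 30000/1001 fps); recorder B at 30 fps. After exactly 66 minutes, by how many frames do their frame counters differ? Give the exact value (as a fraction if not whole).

66 min = 3960 s.
A emits 30000/1001 × 3960 = 10800000/91 frames; B emits 30 × 3960 = 118800.
Difference = 10800/91 frames (≈ 118.6813); B is ahead of A.

10800/91 frames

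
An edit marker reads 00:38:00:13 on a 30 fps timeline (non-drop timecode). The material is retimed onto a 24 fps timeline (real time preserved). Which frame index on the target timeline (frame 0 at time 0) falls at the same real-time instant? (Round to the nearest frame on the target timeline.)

Source frame index: (0×3600 + 38×60 + 0) × 30 + 13 = 68413.
Real time: 68413 / (30) = 68413/30 s.
Target frame: (68413/30) × (24) = 273652/5 ≈ 54730.400 → 54730.

frame 54730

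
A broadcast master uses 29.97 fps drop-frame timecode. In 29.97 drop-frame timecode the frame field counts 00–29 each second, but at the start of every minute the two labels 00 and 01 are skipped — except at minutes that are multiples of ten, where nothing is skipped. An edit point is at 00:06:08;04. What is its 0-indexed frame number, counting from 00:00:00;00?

As if non-drop at 30 labels/s: (0 × 3600 + 6 × 60 + 8) × 30 + 4 = 11044.
Minute boundaries passed: 6; those not divisible by 10: 6 − 0 = 6; dropped labels = 2 × 6 = 12.
Actual frame index = 11044 − 12 = 11032.

11032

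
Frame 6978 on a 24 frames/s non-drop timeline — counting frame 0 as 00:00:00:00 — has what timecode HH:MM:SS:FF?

00:04:50:18

6978 ÷ 24 = 290 full seconds, remainder 18 frames.
290 s = 0 h 4 min 50 s.
Timecode: 00:04:50:18.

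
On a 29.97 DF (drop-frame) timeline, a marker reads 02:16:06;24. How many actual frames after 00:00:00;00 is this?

244758

As if non-drop at 30 labels/s: (2 × 3600 + 16 × 60 + 6) × 30 + 24 = 245004.
Minute boundaries passed: 136; those not divisible by 10: 136 − 13 = 123; dropped labels = 2 × 123 = 246.
Actual frame index = 245004 − 246 = 244758.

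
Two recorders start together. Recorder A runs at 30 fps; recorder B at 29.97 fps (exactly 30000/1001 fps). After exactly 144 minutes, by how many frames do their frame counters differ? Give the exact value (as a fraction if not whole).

144 min = 8640 s.
A emits 30 × 8640 = 259200 frames; B emits 30000/1001 × 8640 = 259200000/1001.
Difference = 259200/1001 frames (≈ 258.9411); B is behind A.

259200/1001 frames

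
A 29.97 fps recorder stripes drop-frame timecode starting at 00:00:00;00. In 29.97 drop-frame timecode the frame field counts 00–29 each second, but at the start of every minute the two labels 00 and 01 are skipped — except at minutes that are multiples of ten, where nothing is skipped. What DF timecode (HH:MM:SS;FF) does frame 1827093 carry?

Each 10-minute DF block holds 10 × 60 × 30 − 9 × 2 = 17982 frames. 1827093 ÷ 17982 → 101 full blocks, remainder 10911.
Within the partial block the first minute is 1800 frames and each further minute 1798, so 6 further minute boundaries passed. Total skipped labels = 18 × 101 + 2 × 6 = 1830.
Non-drop label index = 1827093 + 1830 = 1828923; at 30 labels/s that is 16:56:04:03, i.e. DF 16:56:04;03.

16:56:04;03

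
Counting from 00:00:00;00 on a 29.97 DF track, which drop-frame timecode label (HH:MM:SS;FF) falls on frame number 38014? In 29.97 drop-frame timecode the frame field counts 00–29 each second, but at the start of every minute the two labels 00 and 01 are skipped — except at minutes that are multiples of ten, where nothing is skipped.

Each 10-minute DF block holds 10 × 60 × 30 − 9 × 2 = 17982 frames. 38014 ÷ 17982 → 2 full blocks, remainder 2050.
Within the partial block the first minute is 1800 frames and each further minute 1798, so 1 further minute boundary passed. Total skipped labels = 18 × 2 + 2 × 1 = 38.
Non-drop label index = 38014 + 38 = 38052; at 30 labels/s that is 00:21:08:12, i.e. DF 00:21:08;12.

00:21:08;12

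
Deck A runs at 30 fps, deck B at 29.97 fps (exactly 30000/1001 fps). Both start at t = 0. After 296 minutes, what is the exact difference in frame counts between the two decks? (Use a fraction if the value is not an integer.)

296 min = 17760 s.
A emits 30 × 17760 = 532800 frames; B emits 30000/1001 × 17760 = 532800000/1001.
Difference = 532800/1001 frames (≈ 532.2677); B is behind A.

532800/1001 frames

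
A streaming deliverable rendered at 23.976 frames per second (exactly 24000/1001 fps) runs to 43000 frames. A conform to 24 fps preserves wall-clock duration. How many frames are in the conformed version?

Target frames = source frames × (target rate / source rate) = 43000 × (24)/(24000/1001) = 43000 × 1001/1000 = 43043.

43043 frames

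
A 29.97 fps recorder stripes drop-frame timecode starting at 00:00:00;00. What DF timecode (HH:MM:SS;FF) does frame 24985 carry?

00:13:53;19

Each 10-minute DF block holds 10 × 60 × 30 − 9 × 2 = 17982 frames. 24985 ÷ 17982 → 1 full block, remainder 7003.
Within the partial block the first minute is 1800 frames and each further minute 1798, so 3 further minute boundaries passed. Total skipped labels = 18 × 1 + 2 × 3 = 24.
Non-drop label index = 24985 + 24 = 25009; at 30 labels/s that is 00:13:53:19, i.e. DF 00:13:53;19.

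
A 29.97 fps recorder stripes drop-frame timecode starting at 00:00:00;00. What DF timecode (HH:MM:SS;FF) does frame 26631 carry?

00:14:48;17

Each 10-minute DF block holds 10 × 60 × 30 − 9 × 2 = 17982 frames. 26631 ÷ 17982 → 1 full block, remainder 8649.
Within the partial block the first minute is 1800 frames and each further minute 1798, so 4 further minute boundaries passed. Total skipped labels = 18 × 1 + 2 × 4 = 26.
Non-drop label index = 26631 + 26 = 26657; at 30 labels/s that is 00:14:48:17, i.e. DF 00:14:48;17.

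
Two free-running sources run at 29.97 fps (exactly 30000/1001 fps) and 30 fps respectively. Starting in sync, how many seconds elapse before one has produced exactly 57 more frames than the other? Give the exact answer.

The gap grows by |30 − 30000/1001| = 30/1001 frames per second.
Time for a 57-frame gap: 57 ÷ (30/1001) = 1901.9 s.

1901.9 seconds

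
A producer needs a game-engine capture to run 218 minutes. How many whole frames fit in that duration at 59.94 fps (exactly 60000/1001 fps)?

784015 frames

218 min = 13080 s.
Frames = 13080 × 60000/1001 = 784800000/1001 ≈ 784015.9840.
Complete frames: 784015.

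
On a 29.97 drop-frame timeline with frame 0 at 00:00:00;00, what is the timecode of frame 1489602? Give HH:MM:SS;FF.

13:48:23;04

Ten DF minutes hold 17982 frames, so frame 1489602 lies in block 82 (frames 1474524–1492505) with 15078 frames into that block.
The block's first minute is 1800 frames and the rest 1798 each; 15078 frames reaches minute 8, so 82 × 18 + 8 × 2 = 1492 labels have been skipped so far.
Adding those back, label number 1489602 + 1492 = 1491094 at 30 labels/s is 49703 s + 4 f = 13 h 48 min 23 s frame 4, i.e. 13:48:23;04.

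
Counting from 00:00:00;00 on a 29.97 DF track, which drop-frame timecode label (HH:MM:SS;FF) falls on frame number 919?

Ten DF minutes hold 17982 frames, so frame 919 lies in block 0 (frames 0–17981) with 919 frames into that block.
The block's first minute is 1800 frames and the rest 1798 each; 919 frames reaches minute 0, so 0 × 18 + 0 × 2 = 0 labels have been skipped so far.
Adding those back, label number 919 + 0 = 919 at 30 labels/s is 30 s + 19 f = 0 h 0 min 30 s frame 19, i.e. 00:00:30;19.

00:00:30;19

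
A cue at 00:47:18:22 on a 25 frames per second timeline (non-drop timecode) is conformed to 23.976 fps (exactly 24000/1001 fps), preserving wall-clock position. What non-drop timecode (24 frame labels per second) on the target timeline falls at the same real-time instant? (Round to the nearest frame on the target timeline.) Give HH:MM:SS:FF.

00:47:16:01

Source frame index: (0×3600 + 47×60 + 18) × 25 + 22 = 70972.
Real time: 70972 / (25) = 70972/25 s.
Target frame: (70972/25) × (24000/1001) = 6193920/91 ≈ 68065.055 → 68065.
At 24 labels/s: frame 68065 → 00:47:16:01.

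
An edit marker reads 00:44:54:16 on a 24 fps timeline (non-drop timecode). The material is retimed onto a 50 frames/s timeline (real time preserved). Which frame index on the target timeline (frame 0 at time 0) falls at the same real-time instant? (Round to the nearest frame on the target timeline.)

frame 134733

Source frame index: (0×3600 + 44×60 + 54) × 24 + 16 = 64672.
Real time: 64672 / (24) = 8084/3 s.
Target frame: (8084/3) × (50) = 404200/3 ≈ 134733.333 → 134733.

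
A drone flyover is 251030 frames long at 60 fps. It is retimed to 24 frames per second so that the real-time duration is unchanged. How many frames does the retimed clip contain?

100412 frames

Target frames = source frames × (target rate / source rate) = 251030 × (24)/(60) = 251030 × 2/5 = 100412.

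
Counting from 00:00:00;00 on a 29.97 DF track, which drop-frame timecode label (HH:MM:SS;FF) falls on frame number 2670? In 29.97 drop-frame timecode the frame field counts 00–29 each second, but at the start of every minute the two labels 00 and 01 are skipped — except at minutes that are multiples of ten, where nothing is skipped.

Ten DF minutes hold 17982 frames, so frame 2670 lies in block 0 (frames 0–17981) with 2670 frames into that block.
The block's first minute is 1800 frames and the rest 1798 each; 2670 frames reaches minute 1, so 0 × 18 + 1 × 2 = 2 labels have been skipped so far.
Adding those back, label number 2670 + 2 = 2672 at 30 labels/s is 89 s + 2 f = 0 h 1 min 29 s frame 2, i.e. 00:01:29;02.

00:01:29;02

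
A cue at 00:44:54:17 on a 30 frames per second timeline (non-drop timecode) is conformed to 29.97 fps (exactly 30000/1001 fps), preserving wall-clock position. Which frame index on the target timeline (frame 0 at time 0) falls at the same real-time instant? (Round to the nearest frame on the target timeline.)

frame 80756

Source frame index: (0×3600 + 44×60 + 54) × 30 + 17 = 80837.
Real time: 80837 / (30) = 80837/30 s.
Target frame: (80837/30) × (30000/1001) = 80837000/1001 ≈ 80756.244 → 80756.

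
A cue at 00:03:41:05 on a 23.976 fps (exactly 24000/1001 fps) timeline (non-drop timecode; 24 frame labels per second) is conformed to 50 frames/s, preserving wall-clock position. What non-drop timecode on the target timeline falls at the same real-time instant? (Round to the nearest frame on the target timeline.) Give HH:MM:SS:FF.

00:03:41:21

Source frame index: (0×3600 + 3×60 + 41) × 24 + 5 = 5309.
Real time: 5309 / (24000/1001) = 5314309/24000 s.
Target frame: (5314309/24000) × (50) = 5314309/480 ≈ 11071.477 → 11071.
At 50 labels/s: frame 11071 → 00:03:41:21.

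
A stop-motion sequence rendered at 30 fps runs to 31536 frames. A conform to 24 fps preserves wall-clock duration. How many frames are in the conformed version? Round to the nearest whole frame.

Frames at target rate = 31536 × (24) / (30) = 126144/5 ≈ 25228.800.
Nearest whole frame: 25229.

25229 frames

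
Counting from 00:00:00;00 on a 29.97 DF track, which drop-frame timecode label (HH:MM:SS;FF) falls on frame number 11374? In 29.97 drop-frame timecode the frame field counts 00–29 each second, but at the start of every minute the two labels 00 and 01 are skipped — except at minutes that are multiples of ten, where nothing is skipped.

Ten DF minutes hold 17982 frames, so frame 11374 lies in block 0 (frames 0–17981) with 11374 frames into that block.
The block's first minute is 1800 frames and the rest 1798 each; 11374 frames reaches minute 6, so 0 × 18 + 6 × 2 = 12 labels have been skipped so far.
Adding those back, label number 11374 + 12 = 11386 at 30 labels/s is 379 s + 16 f = 0 h 6 min 19 s frame 16, i.e. 00:06:19;16.

00:06:19;16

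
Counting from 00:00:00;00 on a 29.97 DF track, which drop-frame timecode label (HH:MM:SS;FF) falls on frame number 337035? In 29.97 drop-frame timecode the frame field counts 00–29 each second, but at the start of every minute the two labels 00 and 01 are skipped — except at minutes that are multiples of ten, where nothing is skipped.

03:07:25;23

Ten DF minutes hold 17982 frames, so frame 337035 lies in block 18 (frames 323676–341657) with 13359 frames into that block.
The block's first minute is 1800 frames and the rest 1798 each; 13359 frames reaches minute 7, so 18 × 18 + 7 × 2 = 338 labels have been skipped so far.
Adding those back, label number 337035 + 338 = 337373 at 30 labels/s is 11245 s + 23 f = 3 h 7 min 25 s frame 23, i.e. 03:07:25;23.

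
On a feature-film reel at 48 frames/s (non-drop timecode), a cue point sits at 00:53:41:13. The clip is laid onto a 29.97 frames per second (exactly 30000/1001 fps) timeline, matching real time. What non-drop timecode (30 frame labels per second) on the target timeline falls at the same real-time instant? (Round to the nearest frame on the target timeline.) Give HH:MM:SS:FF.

00:53:38:02

Source frame index: (0×3600 + 53×60 + 41) × 48 + 13 = 154621.
Real time: 154621 / (48) = 154621/48 s.
Target frame: (154621/48) × (30000/1001) = 96638125/1001 ≈ 96541.583 → 96542.
At 30 labels/s: frame 96542 → 00:53:38:02.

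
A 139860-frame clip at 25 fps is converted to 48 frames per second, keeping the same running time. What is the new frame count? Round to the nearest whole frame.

Frames at target rate = 139860 × (48) / (25) = 1342656/5 ≈ 268531.200.
Nearest whole frame: 268531.

268531 frames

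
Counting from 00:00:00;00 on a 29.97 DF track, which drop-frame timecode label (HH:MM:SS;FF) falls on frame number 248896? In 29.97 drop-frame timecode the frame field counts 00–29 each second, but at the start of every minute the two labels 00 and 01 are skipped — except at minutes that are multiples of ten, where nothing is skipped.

Ten DF minutes hold 17982 frames, so frame 248896 lies in block 13 (frames 233766–251747) with 15130 frames into that block.
The block's first minute is 1800 frames and the rest 1798 each; 15130 frames reaches minute 8, so 13 × 18 + 8 × 2 = 250 labels have been skipped so far.
Adding those back, label number 248896 + 250 = 249146 at 30 labels/s is 8304 s + 26 f = 2 h 18 min 24 s frame 26, i.e. 02:18:24;26.

02:18:24;26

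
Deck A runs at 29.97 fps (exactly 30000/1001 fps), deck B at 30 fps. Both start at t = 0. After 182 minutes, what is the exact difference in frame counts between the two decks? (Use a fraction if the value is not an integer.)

182 min = 10920 s.
A emits 30000/1001 × 10920 = 3600000/11 frames; B emits 30 × 10920 = 327600.
Difference = 3600/11 frames (≈ 327.2727); B is ahead of A.

3600/11 frames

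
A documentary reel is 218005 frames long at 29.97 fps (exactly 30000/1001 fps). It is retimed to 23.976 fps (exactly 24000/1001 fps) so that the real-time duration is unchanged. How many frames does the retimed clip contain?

174404 frames

Target frames = source frames × (target rate / source rate) = 218005 × (24000/1001)/(30000/1001) = 218005 × 4/5 = 174404.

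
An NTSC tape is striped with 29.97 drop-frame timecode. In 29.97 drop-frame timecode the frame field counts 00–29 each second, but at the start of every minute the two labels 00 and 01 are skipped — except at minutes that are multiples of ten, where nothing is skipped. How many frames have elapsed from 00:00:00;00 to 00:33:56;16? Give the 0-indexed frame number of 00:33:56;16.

As if non-drop at 30 labels/s: (0 × 3600 + 33 × 60 + 56) × 30 + 16 = 61096.
Minute boundaries passed: 33; those not divisible by 10: 33 − 3 = 30; dropped labels = 2 × 30 = 60.
Actual frame index = 61096 − 60 = 61036.

61036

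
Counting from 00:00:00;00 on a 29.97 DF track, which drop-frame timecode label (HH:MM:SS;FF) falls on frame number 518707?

04:48:27;17

Each 10-minute DF block holds 10 × 60 × 30 − 9 × 2 = 17982 frames. 518707 ÷ 17982 → 28 full blocks, remainder 15211.
Within the partial block the first minute is 1800 frames and each further minute 1798, so 8 further minute boundaries passed. Total skipped labels = 18 × 28 + 2 × 8 = 520.
Non-drop label index = 518707 + 520 = 519227; at 30 labels/s that is 04:48:27:17, i.e. DF 04:48:27;17.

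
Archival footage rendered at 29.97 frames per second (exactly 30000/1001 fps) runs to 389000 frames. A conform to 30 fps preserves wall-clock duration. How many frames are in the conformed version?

Target frames = source frames × (target rate / source rate) = 389000 × (30)/(30000/1001) = 389000 × 1001/1000 = 389389.

389389 frames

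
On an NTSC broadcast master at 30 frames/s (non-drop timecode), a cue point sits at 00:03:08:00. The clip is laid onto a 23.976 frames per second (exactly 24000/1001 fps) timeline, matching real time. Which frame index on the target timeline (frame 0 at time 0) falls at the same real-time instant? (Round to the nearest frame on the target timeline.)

frame 4507

Source frame index: (0×3600 + 3×60 + 8) × 30 + 0 = 5640.
Real time: 5640 / (30) = 188 s.
Target frame: (188) × (24000/1001) = 4512000/1001 ≈ 4507.493 → 4507.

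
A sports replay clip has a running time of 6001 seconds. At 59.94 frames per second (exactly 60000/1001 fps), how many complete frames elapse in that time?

359700 frames

Frames = 6001 × 60000/1001 = 360060000/1001 ≈ 359700.2997.
Complete frames: 359700.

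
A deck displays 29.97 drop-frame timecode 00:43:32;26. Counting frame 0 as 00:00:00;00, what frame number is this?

78308

As if non-drop at 30 labels/s: (0 × 3600 + 43 × 60 + 32) × 30 + 26 = 78386.
Minute boundaries passed: 43; those not divisible by 10: 43 − 4 = 39; dropped labels = 2 × 39 = 78.
Actual frame index = 78386 − 78 = 78308.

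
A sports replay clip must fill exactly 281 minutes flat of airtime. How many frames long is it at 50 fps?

281 min = 16860 s.
Frames = 16860 × 50 = 843000.

843000 frames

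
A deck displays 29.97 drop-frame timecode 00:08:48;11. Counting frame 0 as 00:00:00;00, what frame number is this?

Complete 10-minute blocks: 0, each 17982 frames → 0.
Remaining 8 whole minutes in the current block: 1800 + 7 × 1798 = 14386 frames.
Within the current minute: 48 × 30 + 11 − 2 = 1449 (labels ;00/;01 skipped at this minute). Total = 0 + 14386 + 1449 = 15835.

15835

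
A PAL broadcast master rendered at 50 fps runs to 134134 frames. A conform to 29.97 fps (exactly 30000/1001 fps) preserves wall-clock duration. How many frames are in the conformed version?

80400 frames

Target frames = source frames × (target rate / source rate) = 134134 × (30000/1001)/(50) = 134134 × 600/1001 = 80400.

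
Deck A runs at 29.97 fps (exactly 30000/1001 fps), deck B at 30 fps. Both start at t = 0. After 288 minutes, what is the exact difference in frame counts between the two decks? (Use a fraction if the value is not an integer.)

518400/1001 frames

288 min = 17280 s.
A emits 30000/1001 × 17280 = 518400000/1001 frames; B emits 30 × 17280 = 518400.
Difference = 518400/1001 frames (≈ 517.8821); B is ahead of A.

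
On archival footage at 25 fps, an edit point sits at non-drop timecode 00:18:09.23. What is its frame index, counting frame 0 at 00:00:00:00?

Total seconds to the label: (0 × 3600 + 18 × 60 + 9) = 1089.
Frame index = 1089 × 25 + 23 = 27248.

frame 27248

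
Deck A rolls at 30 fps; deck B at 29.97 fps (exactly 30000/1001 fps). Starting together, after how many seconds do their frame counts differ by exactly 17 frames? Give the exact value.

The gap grows by |30000/1001 − 30| = 30/1001 frames per second.
Time for a 17-frame gap: 17 ÷ (30/1001) = 17017/30 s.

17017/30 seconds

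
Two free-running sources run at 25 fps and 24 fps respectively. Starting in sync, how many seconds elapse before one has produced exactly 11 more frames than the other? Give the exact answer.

11 seconds

The gap grows by |24 − 25| = 1 frame per second.
Time for a 11-frame gap: 11 ÷ (1) = 11 s.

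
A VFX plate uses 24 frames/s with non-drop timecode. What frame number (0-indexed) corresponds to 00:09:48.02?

Total seconds to the label: (0 × 3600 + 9 × 60 + 48) = 588.
Frame index = 588 × 24 + 2 = 14114.

frame 14114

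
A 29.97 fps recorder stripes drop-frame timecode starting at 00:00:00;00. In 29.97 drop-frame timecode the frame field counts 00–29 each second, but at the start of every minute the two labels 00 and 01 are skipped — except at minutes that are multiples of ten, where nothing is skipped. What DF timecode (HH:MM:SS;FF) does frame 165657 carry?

Each 10-minute DF block holds 10 × 60 × 30 − 9 × 2 = 17982 frames. 165657 ÷ 17982 → 9 full blocks, remainder 3819.
Within the partial block the first minute is 1800 frames and each further minute 1798, so 2 further minute boundaries passed. Total skipped labels = 18 × 9 + 2 × 2 = 166.
Non-drop label index = 165657 + 166 = 165823; at 30 labels/s that is 01:32:07:13, i.e. DF 01:32:07;13.

01:32:07;13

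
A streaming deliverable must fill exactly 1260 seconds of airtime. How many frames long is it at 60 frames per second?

75600 frames

Frames = 1260 × 60 = 75600.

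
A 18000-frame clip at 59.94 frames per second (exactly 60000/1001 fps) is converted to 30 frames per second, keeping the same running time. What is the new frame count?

9009 frames

Target frames = source frames × (target rate / source rate) = 18000 × (30)/(60000/1001) = 18000 × 1001/2000 = 9009.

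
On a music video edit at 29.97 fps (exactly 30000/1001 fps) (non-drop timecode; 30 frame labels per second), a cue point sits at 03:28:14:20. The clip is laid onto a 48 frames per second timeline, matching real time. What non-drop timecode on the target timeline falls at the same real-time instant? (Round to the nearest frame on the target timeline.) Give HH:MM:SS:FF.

Source frame index: (3×3600 + 28×60 + 14) × 30 + 20 = 374840.
Real time: 374840 / (30000/1001) = 9380371/750 s.
Target frame: (9380371/750) × (48) = 75042968/125 ≈ 600343.744 → 600344.
At 48 labels/s: frame 600344 → 03:28:27:08.

03:28:27:08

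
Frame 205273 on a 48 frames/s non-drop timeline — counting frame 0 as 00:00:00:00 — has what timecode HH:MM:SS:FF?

01:11:16:25

205273 ÷ 48 = 4276 full seconds, remainder 25 frames.
4276 s = 1 h 11 min 16 s.
Timecode: 01:11:16:25.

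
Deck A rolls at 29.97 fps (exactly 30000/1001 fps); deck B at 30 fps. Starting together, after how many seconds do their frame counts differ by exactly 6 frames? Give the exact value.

200.2 seconds

The gap grows by |30 − 30000/1001| = 30/1001 frames per second.
Time for a 6-frame gap: 6 ÷ (30/1001) = 200.2 s.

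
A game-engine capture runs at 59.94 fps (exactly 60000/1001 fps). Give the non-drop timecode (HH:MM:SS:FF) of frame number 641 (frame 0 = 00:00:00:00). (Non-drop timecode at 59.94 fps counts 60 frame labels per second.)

00:00:10:41

641 ÷ 60 = 10 full seconds, remainder 41 frames.
10 s = 0 h 0 min 10 s.
Timecode: 00:00:10:41.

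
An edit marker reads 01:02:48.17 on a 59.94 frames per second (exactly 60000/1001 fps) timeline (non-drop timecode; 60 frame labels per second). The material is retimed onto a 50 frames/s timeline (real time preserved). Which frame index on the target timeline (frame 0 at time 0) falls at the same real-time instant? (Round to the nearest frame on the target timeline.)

frame 188603

Source frame index: (1×3600 + 2×60 + 48) × 60 + 17 = 226097.
Real time: 226097 / (60000/1001) = 226323097/60000 s.
Target frame: (226323097/60000) × (50) = 226323097/1200 ≈ 188602.581 → 188603.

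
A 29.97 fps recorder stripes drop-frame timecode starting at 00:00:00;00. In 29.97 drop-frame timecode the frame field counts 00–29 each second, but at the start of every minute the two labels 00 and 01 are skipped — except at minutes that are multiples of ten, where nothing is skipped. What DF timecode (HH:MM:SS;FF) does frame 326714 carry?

Ten DF minutes hold 17982 frames, so frame 326714 lies in block 18 (frames 323676–341657) with 3038 frames into that block.
The block's first minute is 1800 frames and the rest 1798 each; 3038 frames reaches minute 1, so 18 × 18 + 1 × 2 = 326 labels have been skipped so far.
Adding those back, label number 326714 + 326 = 327040 at 30 labels/s is 10901 s + 10 f = 3 h 1 min 41 s frame 10, i.e. 03:01:41;10.

03:01:41;10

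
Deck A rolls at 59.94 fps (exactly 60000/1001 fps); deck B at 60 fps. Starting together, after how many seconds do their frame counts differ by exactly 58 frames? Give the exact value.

29029/30 seconds

The gap grows by |60 − 60000/1001| = 60/1001 frames per second.
Time for a 58-frame gap: 58 ÷ (60/1001) = 29029/30 s.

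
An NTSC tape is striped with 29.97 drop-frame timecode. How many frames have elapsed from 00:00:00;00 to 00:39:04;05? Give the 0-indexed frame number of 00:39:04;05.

As if non-drop at 30 labels/s: (0 × 3600 + 39 × 60 + 4) × 30 + 5 = 70325.
Minute boundaries passed: 39; those not divisible by 10: 39 − 3 = 36; dropped labels = 2 × 36 = 72.
Actual frame index = 70325 − 72 = 70253.

70253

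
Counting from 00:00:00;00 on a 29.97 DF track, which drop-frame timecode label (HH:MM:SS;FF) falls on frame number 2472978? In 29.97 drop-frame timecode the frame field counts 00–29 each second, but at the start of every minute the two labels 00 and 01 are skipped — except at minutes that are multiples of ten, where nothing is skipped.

22:55:15;04

Ten DF minutes hold 17982 frames, so frame 2472978 lies in block 137 (frames 2463534–2481515) with 9444 frames into that block.
The block's first minute is 1800 frames and the rest 1798 each; 9444 frames reaches minute 5, so 137 × 18 + 5 × 2 = 2476 labels have been skipped so far.
Adding those back, label number 2472978 + 2476 = 2475454 at 30 labels/s is 82515 s + 4 f = 22 h 55 min 15 s frame 4, i.e. 22:55:15;04.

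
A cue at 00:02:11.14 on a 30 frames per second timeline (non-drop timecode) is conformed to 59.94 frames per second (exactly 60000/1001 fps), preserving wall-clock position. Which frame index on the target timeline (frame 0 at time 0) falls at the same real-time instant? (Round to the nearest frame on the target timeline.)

frame 7880

Source frame index: (0×3600 + 2×60 + 11) × 30 + 14 = 3944.
Real time: 3944 / (30) = 1972/15 s.
Target frame: (1972/15) × (60000/1001) = 7888000/1001 ≈ 7880.120 → 7880.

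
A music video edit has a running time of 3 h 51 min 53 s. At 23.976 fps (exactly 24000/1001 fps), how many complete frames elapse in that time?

333578 frames

3 h 51 min 53 s = 13913 s.
Frames = 13913 × 24000/1001 = 333912000/1001 ≈ 333578.4216.
Complete frames: 333578.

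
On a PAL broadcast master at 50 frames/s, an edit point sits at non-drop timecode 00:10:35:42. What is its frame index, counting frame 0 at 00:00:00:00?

frame 31792

Total seconds to the label: (0 × 3600 + 10 × 60 + 35) = 635.
Frame index = 635 × 50 + 42 = 31792.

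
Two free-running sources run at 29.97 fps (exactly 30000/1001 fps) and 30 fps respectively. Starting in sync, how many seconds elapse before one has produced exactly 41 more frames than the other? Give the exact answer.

The gap grows by |30 − 30000/1001| = 30/1001 frames per second.
Time for a 41-frame gap: 41 ÷ (30/1001) = 41041/30 s.

41041/30 seconds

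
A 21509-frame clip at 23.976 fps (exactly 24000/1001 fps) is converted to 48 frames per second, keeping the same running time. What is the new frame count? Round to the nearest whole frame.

43061 frames

Frames at target rate = 21509 × (48) / (24000/1001) = 21530509/500 ≈ 43061.018.
Nearest whole frame: 43061.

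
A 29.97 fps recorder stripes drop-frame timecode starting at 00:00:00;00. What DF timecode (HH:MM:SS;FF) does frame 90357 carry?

Each 10-minute DF block holds 10 × 60 × 30 − 9 × 2 = 17982 frames. 90357 ÷ 17982 → 5 full blocks, remainder 447.
Within the partial block the first minute is 1800 frames and each further minute 1798, so 0 further minute boundaries passed. Total skipped labels = 18 × 5 + 2 × 0 = 90.
Non-drop label index = 90357 + 90 = 90447; at 30 labels/s that is 00:50:14:27, i.e. DF 00:50:14;27.

00:50:14;27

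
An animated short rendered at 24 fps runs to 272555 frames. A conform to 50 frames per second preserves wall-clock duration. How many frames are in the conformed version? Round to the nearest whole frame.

Frames at target rate = 272555 × (50) / (24) = 6813875/12 ≈ 567822.917.
Nearest whole frame: 567823.

567823 frames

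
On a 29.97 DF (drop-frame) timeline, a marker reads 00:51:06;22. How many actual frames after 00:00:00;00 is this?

Complete 10-minute blocks: 5, each 17982 frames → 89910.
Remaining 1 whole minute in the current block: 1800 + 0 × 1798 = 1800 frames.
Within the current minute: 6 × 30 + 22 − 2 = 200 (labels ;00/;01 skipped at this minute). Total = 89910 + 1800 + 200 = 91910.

91910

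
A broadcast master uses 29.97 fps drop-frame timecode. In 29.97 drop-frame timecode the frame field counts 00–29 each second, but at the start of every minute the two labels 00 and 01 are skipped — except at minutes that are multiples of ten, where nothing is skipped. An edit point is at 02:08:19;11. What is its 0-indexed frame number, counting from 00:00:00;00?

As if non-drop at 30 labels/s: (2 × 3600 + 8 × 60 + 19) × 30 + 11 = 230981.
Minute boundaries passed: 128; those not divisible by 10: 128 − 12 = 116; dropped labels = 2 × 116 = 232.
Actual frame index = 230981 − 232 = 230749.

230749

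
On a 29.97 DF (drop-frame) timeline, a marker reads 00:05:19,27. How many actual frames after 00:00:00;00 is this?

9587

Complete 10-minute blocks: 0, each 17982 frames → 0.
Remaining 5 whole minutes in the current block: 1800 + 4 × 1798 = 8992 frames.
Within the current minute: 19 × 30 + 27 − 2 = 595 (labels ;00/;01 skipped at this minute). Total = 0 + 8992 + 595 = 9587.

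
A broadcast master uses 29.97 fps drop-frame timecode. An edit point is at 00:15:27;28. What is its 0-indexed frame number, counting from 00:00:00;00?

Complete 10-minute blocks: 1, each 17982 frames → 17982.
Remaining 5 whole minutes in the current block: 1800 + 4 × 1798 = 8992 frames.
Within the current minute: 27 × 30 + 28 − 2 = 836 (labels ;00/;01 skipped at this minute). Total = 17982 + 8992 + 836 = 27810.

27810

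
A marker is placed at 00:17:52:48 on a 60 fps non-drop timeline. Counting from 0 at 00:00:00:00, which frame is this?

Total seconds to the label: (0 × 3600 + 17 × 60 + 52) = 1072.
Frame index = 1072 × 60 + 48 = 64368.

64368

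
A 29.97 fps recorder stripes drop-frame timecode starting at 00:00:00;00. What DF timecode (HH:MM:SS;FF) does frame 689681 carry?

06:23:32;11

Each 10-minute DF block holds 10 × 60 × 30 − 9 × 2 = 17982 frames. 689681 ÷ 17982 → 38 full blocks, remainder 6365.
Within the partial block the first minute is 1800 frames and each further minute 1798, so 3 further minute boundaries passed. Total skipped labels = 18 × 38 + 2 × 3 = 690.
Non-drop label index = 689681 + 690 = 690371; at 30 labels/s that is 06:23:32:11, i.e. DF 06:23:32;11.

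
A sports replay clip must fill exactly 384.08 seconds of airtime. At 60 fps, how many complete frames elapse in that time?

Frames = 384.08 × 60 = 115224/5 ≈ 23044.8000.
Complete frames: 23044.

23044 frames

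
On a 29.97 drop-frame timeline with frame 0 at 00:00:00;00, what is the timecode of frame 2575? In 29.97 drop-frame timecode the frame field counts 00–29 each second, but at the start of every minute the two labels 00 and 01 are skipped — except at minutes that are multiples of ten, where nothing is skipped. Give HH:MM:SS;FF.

Each 10-minute DF block holds 10 × 60 × 30 − 9 × 2 = 17982 frames. 2575 ÷ 17982 → 0 full blocks, remainder 2575.
Within the partial block the first minute is 1800 frames and each further minute 1798, so 1 further minute boundary passed. Total skipped labels = 18 × 0 + 2 × 1 = 2.
Non-drop label index = 2575 + 2 = 2577; at 30 labels/s that is 00:01:25:27, i.e. DF 00:01:25;27.

00:01:25;27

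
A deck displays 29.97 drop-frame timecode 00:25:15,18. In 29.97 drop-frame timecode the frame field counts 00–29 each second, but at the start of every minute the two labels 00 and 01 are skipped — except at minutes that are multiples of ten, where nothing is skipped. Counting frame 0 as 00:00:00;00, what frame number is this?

45422

As if non-drop at 30 labels/s: (0 × 3600 + 25 × 60 + 15) × 30 + 18 = 45468.
Minute boundaries passed: 25; those not divisible by 10: 25 − 2 = 23; dropped labels = 2 × 23 = 46.
Actual frame index = 45468 − 46 = 45422.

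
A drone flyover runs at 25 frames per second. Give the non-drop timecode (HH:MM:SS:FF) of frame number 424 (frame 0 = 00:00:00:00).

00:00:16:24

424 ÷ 25 = 16 full seconds, remainder 24 frames.
16 s = 0 h 0 min 16 s.
Timecode: 00:00:16:24.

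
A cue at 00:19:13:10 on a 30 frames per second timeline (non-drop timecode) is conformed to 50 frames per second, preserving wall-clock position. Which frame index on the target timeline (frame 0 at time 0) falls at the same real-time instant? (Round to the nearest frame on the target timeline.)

frame 57667

Source frame index: (0×3600 + 19×60 + 13) × 30 + 10 = 34600.
Real time: 34600 / (30) = 3460/3 s.
Target frame: (3460/3) × (50) = 173000/3 ≈ 57666.667 → 57667.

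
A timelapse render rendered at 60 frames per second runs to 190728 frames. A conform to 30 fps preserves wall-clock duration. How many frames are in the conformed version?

95364 frames

Target frames = source frames × (target rate / source rate) = 190728 × (30)/(60) = 190728 × 1/2 = 95364.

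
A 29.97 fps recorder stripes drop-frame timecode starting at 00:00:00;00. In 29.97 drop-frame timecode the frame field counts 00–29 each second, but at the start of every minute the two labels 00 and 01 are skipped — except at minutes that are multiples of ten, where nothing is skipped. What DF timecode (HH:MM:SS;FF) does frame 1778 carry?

00:00:59;08

Each 10-minute DF block holds 10 × 60 × 30 − 9 × 2 = 17982 frames. 1778 ÷ 17982 → 0 full blocks, remainder 1778.
Within the partial block the first minute is 1800 frames and each further minute 1798, so 0 further minute boundaries passed. Total skipped labels = 18 × 0 + 2 × 0 = 0.
Non-drop label index = 1778 + 0 = 1778; at 30 labels/s that is 00:00:59:08, i.e. DF 00:00:59;08.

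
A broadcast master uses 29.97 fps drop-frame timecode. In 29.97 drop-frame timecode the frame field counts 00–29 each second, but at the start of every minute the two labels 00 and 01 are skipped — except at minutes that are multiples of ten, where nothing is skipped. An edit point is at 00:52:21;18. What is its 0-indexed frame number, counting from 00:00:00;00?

Complete 10-minute blocks: 5, each 17982 frames → 89910.
Remaining 2 whole minutes in the current block: 1800 + 1 × 1798 = 3598 frames.
Within the current minute: 21 × 30 + 18 − 2 = 646 (labels ;00/;01 skipped at this minute). Total = 89910 + 3598 + 646 = 94154.

94154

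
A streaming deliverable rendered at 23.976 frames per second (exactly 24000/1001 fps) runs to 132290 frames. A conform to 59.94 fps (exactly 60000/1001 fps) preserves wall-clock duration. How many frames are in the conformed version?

330725 frames

Target frames = source frames × (target rate / source rate) = 132290 × (60000/1001)/(24000/1001) = 132290 × 5/2 = 330725.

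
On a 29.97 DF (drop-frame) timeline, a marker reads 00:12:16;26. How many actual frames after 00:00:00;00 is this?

Complete 10-minute blocks: 1, each 17982 frames → 17982.
Remaining 2 whole minutes in the current block: 1800 + 1 × 1798 = 3598 frames.
Within the current minute: 16 × 30 + 26 − 2 = 504 (labels ;00/;01 skipped at this minute). Total = 17982 + 3598 + 504 = 22084.

22084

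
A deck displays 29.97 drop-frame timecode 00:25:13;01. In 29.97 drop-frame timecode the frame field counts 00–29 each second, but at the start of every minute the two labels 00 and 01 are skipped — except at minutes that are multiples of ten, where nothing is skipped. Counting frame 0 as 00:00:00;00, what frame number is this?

45345

As if non-drop at 30 labels/s: (0 × 3600 + 25 × 60 + 13) × 30 + 1 = 45391.
Minute boundaries passed: 25; those not divisible by 10: 25 − 2 = 23; dropped labels = 2 × 23 = 46.
Actual frame index = 45391 − 46 = 45345.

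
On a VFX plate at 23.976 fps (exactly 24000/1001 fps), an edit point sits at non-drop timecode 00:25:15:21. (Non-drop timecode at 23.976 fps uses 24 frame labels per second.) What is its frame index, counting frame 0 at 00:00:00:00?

36381

Total seconds to the label: (0 × 3600 + 25 × 60 + 15) = 1515.
Frame index = 1515 × 24 + 21 = 36381.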